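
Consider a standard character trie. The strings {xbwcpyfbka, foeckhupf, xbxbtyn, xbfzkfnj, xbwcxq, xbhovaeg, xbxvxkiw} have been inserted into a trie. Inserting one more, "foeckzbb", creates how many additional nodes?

3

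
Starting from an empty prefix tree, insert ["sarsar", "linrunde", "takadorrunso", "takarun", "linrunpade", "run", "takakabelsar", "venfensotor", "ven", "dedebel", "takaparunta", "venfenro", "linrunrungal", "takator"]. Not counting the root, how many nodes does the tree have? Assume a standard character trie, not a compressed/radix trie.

Count nodes per top-level branch (shared prefixes stored once):
  'd'-branch (dedebel): 7 nodes
  'l'-branch (linrunde, linrunpade, linrunrungal): 18 nodes
  'r'-branch (run): 3 nodes
  's'-branch (sarsar): 6 nodes
  't'-branch (takadorrunso, takakabelsar, takaparunta, takarun, takator): 33 nodes
  'v'-branch (ven, venfenro, venfensotor): 13 nodes
Sum: 80

80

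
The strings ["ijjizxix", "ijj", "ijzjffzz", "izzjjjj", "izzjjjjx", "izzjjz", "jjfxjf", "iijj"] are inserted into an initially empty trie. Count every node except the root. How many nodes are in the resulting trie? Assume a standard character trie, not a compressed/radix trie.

Insert word by word; a character creates a node only if that edge doesn't already exist:
  "ijjizxix" → 8 new (i, j, j, i, z, x, i, x)
  "ijj" → prefix "ijj" already present; 0 new (none)
  "ijzjffzz" → prefix "ij" already present; 6 new (z, j, f, f, z, z)
  "izzjjjj" → prefix "i" already present; 6 new (z, z, j, j, j, j)
  "izzjjjjx" → prefix "izzjjjj" already present; 1 new (x)
  "izzjjz" → prefix "izzjj" already present; 1 new (z)
  "jjfxjf" → 6 new (j, j, f, x, j, f)
  "iijj" → prefix "i" already present; 3 new (i, j, j)
Total nodes = 8 + 0 + 6 + 6 + 1 + 1 + 6 + 3 = 31

31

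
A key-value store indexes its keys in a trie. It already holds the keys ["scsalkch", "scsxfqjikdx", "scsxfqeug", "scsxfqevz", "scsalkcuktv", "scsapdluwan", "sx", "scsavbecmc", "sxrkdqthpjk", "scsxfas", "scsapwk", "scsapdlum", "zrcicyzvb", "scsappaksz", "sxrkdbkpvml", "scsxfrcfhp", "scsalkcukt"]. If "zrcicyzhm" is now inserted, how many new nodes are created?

Walking "zrcicyzhm" from the root, the first 7 characters ("zrcicyz") follow existing edges; "h" is the first miss.
New nodes needed: |"zrcicyzhm"| − 7 = 9 − 7 = 2.

2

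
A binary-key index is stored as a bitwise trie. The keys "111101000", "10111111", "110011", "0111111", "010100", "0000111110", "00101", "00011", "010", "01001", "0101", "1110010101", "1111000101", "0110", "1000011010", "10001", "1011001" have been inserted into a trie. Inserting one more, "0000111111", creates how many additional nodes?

"000011111" is already a path in the trie; the remaining "1" must be added.
New nodes needed: |"0000111111"| − 9 = 10 − 9 = 1.

1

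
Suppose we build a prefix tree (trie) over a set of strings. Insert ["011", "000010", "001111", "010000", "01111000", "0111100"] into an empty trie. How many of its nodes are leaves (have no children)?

Leaves are exactly the stored words that no other stored word extends.
Those words: "000010", "001111", "010000", "01111000"
Leaf count: 4

4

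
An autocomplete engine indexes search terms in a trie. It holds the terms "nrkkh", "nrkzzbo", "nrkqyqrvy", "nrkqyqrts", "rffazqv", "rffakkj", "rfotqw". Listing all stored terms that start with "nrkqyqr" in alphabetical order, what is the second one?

Words with prefix "nrkqyqr", in lexicographic order: "nrkqyqrts", "nrkqyqrvy"
Position 2: nrkqyqrvy

nrkqyqrvy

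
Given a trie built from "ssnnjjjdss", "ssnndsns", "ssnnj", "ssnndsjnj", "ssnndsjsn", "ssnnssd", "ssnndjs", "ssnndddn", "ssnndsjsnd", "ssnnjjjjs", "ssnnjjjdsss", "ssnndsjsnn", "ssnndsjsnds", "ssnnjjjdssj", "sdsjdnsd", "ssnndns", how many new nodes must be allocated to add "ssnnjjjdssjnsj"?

3

"ssnnjjjdssj" is already a path in the trie; the remaining "nsj" must be added.
Each of the 3 remaining characters creates one node.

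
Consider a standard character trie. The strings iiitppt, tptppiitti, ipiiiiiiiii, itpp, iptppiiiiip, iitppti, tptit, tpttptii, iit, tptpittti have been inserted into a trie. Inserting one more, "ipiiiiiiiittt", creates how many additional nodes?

"ipiiiiiiii" is already a path in the trie; the remaining "ttt" must be added.
Each of the 3 remaining characters creates one node.

3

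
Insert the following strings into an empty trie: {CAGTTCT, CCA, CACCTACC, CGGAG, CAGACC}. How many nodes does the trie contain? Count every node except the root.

Count nodes per top-level branch (shared prefixes stored once):
  'C'-branch (CACCTACC, CAGACC, CAGTTCT, CCA, CGGAG): 22 nodes
Sum: 22

22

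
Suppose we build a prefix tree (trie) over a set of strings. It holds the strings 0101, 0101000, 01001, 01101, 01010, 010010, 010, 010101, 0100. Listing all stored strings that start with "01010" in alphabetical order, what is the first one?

01010

DFS of the "01010" subtree visits, in order: "01010", "0101000", "010101"
The 1st is 01010.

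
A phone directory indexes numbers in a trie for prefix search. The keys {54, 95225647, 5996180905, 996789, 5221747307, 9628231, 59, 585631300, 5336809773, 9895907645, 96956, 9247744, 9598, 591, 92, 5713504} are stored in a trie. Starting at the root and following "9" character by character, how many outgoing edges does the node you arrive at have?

5

Follow the path "9" to its node, then look at its outgoing edges.
Distinct next characters after "9": 2, 5, 6, 8, 9.
That node has 5 child edges.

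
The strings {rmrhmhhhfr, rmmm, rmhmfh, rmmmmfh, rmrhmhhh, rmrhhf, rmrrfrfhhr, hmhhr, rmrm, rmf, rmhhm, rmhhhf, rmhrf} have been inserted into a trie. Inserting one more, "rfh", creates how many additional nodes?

2

The longest prefix of "rfh" already in the trie is "r" (length 1).
So 3 − 1 = 2 new nodes.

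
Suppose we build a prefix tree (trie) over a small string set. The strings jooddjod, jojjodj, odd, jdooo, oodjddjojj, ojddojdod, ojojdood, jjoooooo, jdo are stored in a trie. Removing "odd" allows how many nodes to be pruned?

Walk "odd" from the leaf back toward the root, removing each node that no remaining word uses.
The suffix "dd" (2 nodes) is used only by "odd"; the node for "o" still has the child "o", so pruning stops there.
Nodes removed: 2

2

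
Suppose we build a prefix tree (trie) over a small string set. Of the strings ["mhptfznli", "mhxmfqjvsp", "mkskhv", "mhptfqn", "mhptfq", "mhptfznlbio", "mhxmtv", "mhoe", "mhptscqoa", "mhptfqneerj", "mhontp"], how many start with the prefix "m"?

11

Traverse to the node for "m", then collect every word in that subtree.
Matches: "mhoe", "mhontp", "mhptfq", "mhptfqn", "mhptfqneerj", "mhptfznlbio", "mhptfznli", "mhptscqoa", "mhxmfqjvsp", "mhxmtv", "mkskhv"
Count: 11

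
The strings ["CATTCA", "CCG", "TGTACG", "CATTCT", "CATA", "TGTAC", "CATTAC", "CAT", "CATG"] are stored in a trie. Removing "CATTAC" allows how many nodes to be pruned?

A node on "CATTAC"'s path can go only if nothing else ends at it or branches off below it.
The suffix "AC" (2 nodes) is used only by "CATTAC"; the node for "CATT" still has the child "C", so pruning stops there.
Nodes removed: 2

2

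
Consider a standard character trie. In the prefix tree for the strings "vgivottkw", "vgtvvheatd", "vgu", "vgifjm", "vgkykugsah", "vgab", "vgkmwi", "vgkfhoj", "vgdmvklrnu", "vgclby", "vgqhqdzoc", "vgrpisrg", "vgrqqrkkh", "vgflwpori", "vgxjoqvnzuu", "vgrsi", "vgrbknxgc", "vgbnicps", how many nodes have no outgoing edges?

A leaf is a node with no children — equivalently, the end of a word that is not a proper prefix of any other stored word.
Those words: "vgab", "vgbnicps", "vgclby", "vgdmvklrnu", "vgflwpori", "vgifjm", "vgivottkw", "vgkfhoj", "vgkmwi", "vgkykugsah", "vgqhqdzoc", "vgrbknxgc", "vgrpisrg", "vgrqqrkkh", "vgrsi", "vgtvvheatd", "vgu", "vgxjoqvnzuu"
Leaf count: 18

18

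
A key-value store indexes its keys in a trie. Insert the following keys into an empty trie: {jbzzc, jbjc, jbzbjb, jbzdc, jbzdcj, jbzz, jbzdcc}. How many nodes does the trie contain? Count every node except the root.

14

Count nodes per top-level branch (shared prefixes stored once):
  'j'-branch (jbjc, jbzbjb, jbzdc, jbzdcc, jbzdcj, jbzz, jbzzc): 14 nodes
Sum: 14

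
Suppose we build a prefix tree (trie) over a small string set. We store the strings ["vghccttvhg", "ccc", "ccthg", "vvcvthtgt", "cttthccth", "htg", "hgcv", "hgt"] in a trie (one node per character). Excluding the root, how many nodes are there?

For each word, the new-node count is its length minus the longest prefix already in the trie:
  "vghccttvhg" → 10 new (v, g, h, c, c, t, t, v, h, g)
  "ccc" → 3 new (c, c, c)
  "ccthg" → prefix "cc" already present; 3 new (t, h, g)
  "vvcvthtgt" → prefix "v" already present; 8 new (v, c, v, t, h, t, g, t)
  "cttthccth" → prefix "c" already present; 8 new (t, t, t, h, c, c, t, h)
  "htg" → 3 new (h, t, g)
  "hgcv" → prefix "h" already present; 3 new (g, c, v)
  "hgt" → prefix "hg" already present; 1 new (t)
Total nodes = 10 + 3 + 3 + 8 + 8 + 3 + 3 + 1 = 39

39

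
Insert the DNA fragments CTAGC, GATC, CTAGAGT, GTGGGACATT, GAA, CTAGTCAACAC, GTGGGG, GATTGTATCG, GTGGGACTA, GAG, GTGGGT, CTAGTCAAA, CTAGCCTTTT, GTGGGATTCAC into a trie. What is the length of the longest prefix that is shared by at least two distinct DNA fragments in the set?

8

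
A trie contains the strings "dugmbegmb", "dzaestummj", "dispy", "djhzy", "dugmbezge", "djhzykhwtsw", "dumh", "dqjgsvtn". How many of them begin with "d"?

Filter for entries beginning with "d":
Words under "d": dispy, djhzy, djhzykhwtsw, dqjgsvtn, dugmbegmb, dugmbezge, dumh, dzaestummj
Count: 8

8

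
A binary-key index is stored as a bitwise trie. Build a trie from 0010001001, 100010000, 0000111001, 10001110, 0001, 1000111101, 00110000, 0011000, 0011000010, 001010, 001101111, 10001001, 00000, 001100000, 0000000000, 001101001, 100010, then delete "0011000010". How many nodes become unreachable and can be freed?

A node on "0011000010"'s path can go only if nothing else ends at it or branches off below it.
The suffix "10" (2 nodes) is used only by "0011000010"; the node for "00110000" still has the child "0", so pruning stops there.
Nodes removed: 2

2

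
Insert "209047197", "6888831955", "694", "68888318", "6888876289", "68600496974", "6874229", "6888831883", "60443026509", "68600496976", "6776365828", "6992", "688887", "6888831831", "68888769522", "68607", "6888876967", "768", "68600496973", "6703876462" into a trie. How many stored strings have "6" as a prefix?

18

Traverse to the node for "6", then collect every word in that subtree.
Words under "6": 60443026509, 6703876462, 6776365828, 68600496973, 68600496974, 68600496976, 68607, 6874229, 68888318, 6888831831, 6888831883, 6888831955, 688887, 6888876289, 68888769522, 6888876967, 694, 6992
Count: 18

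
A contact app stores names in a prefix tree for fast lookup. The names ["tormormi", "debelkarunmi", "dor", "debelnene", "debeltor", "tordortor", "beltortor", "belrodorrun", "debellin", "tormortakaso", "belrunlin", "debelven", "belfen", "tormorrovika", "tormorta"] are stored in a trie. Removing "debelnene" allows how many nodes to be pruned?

4

Walk "debelnene" from the leaf back toward the root, removing each node that no remaining word uses.
The suffix "nene" (4 nodes) is used only by "debelnene"; the node for "debel" still has the child "k", so pruning stops there.
Nodes removed: 4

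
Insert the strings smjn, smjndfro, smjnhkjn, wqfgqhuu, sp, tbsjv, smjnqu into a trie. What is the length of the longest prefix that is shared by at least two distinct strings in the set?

4

The deepest shared node is where two words last agree before diverging.
e.g. "smjn" and "smjndfro" share the prefix "smjn" of length 4; no pair shares a longer one.
Longest shared-prefix length: 4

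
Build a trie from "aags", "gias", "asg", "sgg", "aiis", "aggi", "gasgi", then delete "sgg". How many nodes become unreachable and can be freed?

3

A node on "sgg"'s path can go only if nothing else ends at it or branches off below it.
No other word shares any prefix with "sgg", so all 3 of its nodes go.
Nodes removed: 3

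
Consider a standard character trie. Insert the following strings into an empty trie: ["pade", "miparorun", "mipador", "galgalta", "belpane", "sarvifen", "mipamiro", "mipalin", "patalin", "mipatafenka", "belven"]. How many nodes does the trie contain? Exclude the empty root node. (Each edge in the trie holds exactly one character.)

61

Trace insertions, counting only characters that open a new branch:
  "pade" → 4 new (p, a, d, e)
  "miparorun" → 9 new (m, i, p, a, r, o, r, u, n)
  "mipador" → prefix "mipa" already present; 3 new (d, o, r)
  "galgalta" → 8 new (g, a, l, g, a, l, t, a)
  "belpane" → 7 new (b, e, l, p, a, n, e)
  "sarvifen" → 8 new (s, a, r, v, i, f, e, n)
  "mipamiro" → prefix "mipa" already present; 4 new (m, i, r, o)
  "mipalin" → prefix "mipa" already present; 3 new (l, i, n)
  "patalin" → prefix "pa" already present; 5 new (t, a, l, i, n)
  "mipatafenka" → prefix "mipa" already present; 7 new (t, a, f, e, n, k, a)
  "belven" → prefix "bel" already present; 3 new (v, e, n)
Total nodes = 4 + 9 + 3 + 8 + 7 + 8 + 4 + 3 + 5 + 7 + 3 = 61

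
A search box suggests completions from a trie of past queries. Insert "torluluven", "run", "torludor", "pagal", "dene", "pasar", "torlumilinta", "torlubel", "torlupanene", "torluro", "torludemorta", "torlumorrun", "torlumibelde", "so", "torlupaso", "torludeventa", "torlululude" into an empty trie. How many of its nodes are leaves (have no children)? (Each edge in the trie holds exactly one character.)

Leaves are exactly the stored words that no other stored word extends.
Those words: "dene", "pagal", "pasar", "run", "so", "torlubel", "torludemorta", "torludeventa", "torludor", "torlululude", "torluluven", "torlumibelde", "torlumilinta", "torlumorrun", "torlupanene", "torlupaso", "torluro"
Leaf count: 17

17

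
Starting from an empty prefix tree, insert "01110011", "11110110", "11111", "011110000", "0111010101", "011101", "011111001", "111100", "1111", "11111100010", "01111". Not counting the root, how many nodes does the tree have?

38

Trie structure (* marks end of a word):
(root)
├─ 0
│  └─ 1
│     └─ 1
│        └─ 1
│           ├─ 0
│           │  ├─ 0
│           │  │  └─ 1
│           │  │     └─ 1 *
│           │  └─ 1 *
│           │     └─ 0
│           │        └─ 1
│           │           └─ 0
│           │              └─ 1 *
│           └─ 1 *
│              ├─ 0
│              │  └─ 0
│              │     └─ 0
│              │        └─ 0 *
│              └─ 1
│                 └─ 0
│                    └─ 0
│                       └─ 1 *
└─ 1
   └─ 1
      └─ 1
         └─ 1 *
            ├─ 0
            │  ├─ 0 *
            │  └─ 1
            │     └─ 1
            │        └─ 0 *
            └─ 1 *
               └─ 1
                  └─ 0
                     └─ 0
                        └─ 0
                           └─ 1
                              └─ 0 *
Counting every labelled node above: 38.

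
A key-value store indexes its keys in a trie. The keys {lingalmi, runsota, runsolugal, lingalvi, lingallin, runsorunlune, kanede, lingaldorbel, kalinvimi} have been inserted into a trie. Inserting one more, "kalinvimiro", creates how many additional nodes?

2

Walking "kalinvimiro" from the root, the first 9 characters ("kalinvimi") follow existing edges; "r" is the first miss.
Each of the 2 remaining characters creates one node.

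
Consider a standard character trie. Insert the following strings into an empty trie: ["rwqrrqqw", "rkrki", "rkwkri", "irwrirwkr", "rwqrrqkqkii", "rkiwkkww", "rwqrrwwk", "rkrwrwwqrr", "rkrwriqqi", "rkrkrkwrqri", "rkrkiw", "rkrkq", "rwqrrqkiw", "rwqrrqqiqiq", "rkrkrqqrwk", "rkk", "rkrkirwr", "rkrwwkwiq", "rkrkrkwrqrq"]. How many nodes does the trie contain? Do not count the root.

Count nodes per top-level branch (shared prefixes stored once):
  'i'-branch (irwrirwkr): 9 nodes
  'r'-branch (rkiwkkww, rkk, rkrki, rkrkirwr, rkrkiw, rkrkq, rkrkrkwrqri, rkrkrkwrqrq, rkrkrqqrwk, rkrwriqqi, rkrwrwwqrr, rkrwwkwiq, rkwkri, rwqrrqkiw, rwqrrqkqkii, rwqrrqqiqiq, rwqrrqqw, rwqrrwwk): 71 nodes
Sum: 80

80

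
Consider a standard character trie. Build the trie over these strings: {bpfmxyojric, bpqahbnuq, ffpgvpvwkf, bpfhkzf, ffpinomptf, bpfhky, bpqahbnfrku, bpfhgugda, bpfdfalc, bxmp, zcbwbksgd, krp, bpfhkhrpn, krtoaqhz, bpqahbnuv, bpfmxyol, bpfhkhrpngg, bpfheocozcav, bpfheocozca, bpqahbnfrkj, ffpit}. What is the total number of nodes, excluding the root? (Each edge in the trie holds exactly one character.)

Trace insertions, counting only characters that open a new branch:
  "bpfmxyojric" → 11 new (b, p, f, m, x, y, o, j, r, i, c)
  "bpqahbnuq" → prefix "bp" already present; 7 new (q, a, h, b, n, u, q)
  "ffpgvpvwkf" → 10 new (f, f, p, g, v, p, v, w, k, f)
  "bpfhkzf" → prefix "bpf" already present; 4 new (h, k, z, f)
  "ffpinomptf" → prefix "ffp" already present; 7 new (i, n, o, m, p, t, f)
  "bpfhky" → prefix "bpfhk" already present; 1 new (y)
  "bpqahbnfrku" → prefix "bpqahbn" already present; 4 new (f, r, k, u)
  "bpfhgugda" → prefix "bpfh" already present; 5 new (g, u, g, d, a)
  "bpfdfalc" → prefix "bpf" already present; 5 new (d, f, a, l, c)
  "bxmp" → prefix "b" already present; 3 new (x, m, p)
  "zcbwbksgd" → 9 new (z, c, b, w, b, k, s, g, d)
  "krp" → 3 new (k, r, p)
  "bpfhkhrpn" → prefix "bpfhk" already present; 4 new (h, r, p, n)
  "krtoaqhz" → prefix "kr" already present; 6 new (t, o, a, q, h, z)
  "bpqahbnuv" → prefix "bpqahbnu" already present; 1 new (v)
  "bpfmxyol" → prefix "bpfmxyo" already present; 1 new (l)
  "bpfhkhrpngg" → prefix "bpfhkhrpn" already present; 2 new (g, g)
  "bpfheocozcav" → prefix "bpfh" already present; 8 new (e, o, c, o, z, c, a, v)
  "bpfheocozca" → prefix "bpfheocozca" already present; 0 new (none)
  "bpqahbnfrkj" → prefix "bpqahbnfrk" already present; 1 new (j)
  "ffpit" → prefix "ffpi" already present; 1 new (t)
Total nodes = 11 + 7 + 10 + 4 + 7 + 1 + 4 + 5 + 5 + 3 + 9 + 3 + 4 + 6 + 1 + 1 + 2 + 8 + 0 + 1 + 1 = 93

93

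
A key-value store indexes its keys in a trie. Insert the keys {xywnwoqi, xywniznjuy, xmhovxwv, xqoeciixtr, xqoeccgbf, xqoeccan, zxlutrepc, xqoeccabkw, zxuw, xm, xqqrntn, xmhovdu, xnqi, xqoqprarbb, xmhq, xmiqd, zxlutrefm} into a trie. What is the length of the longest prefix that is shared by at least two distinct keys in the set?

7

Equivalently: take the maximum, over all pairs, of their longest common prefix length.
e.g. "xqoeccabkw" and "xqoeccan" share the prefix "xqoecca" of length 7; no pair shares a longer one.
Longest shared-prefix length: 7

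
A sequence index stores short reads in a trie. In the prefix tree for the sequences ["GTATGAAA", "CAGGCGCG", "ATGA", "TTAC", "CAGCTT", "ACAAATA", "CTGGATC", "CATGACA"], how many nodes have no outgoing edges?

Leaves are exactly the stored words that no other stored word extends.
Those words: "ACAAATA", "ATGA", "CAGCTT", "CAGGCGCG", "CATGACA", "CTGGATC", "GTATGAAA", "TTAC"
Leaf count: 8

8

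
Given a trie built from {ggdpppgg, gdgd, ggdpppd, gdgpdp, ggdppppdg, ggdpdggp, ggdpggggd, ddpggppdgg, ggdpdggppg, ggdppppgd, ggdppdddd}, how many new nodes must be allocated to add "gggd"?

"gg" is already a path in the trie; the remaining "gd" must be added.
Each of the 2 remaining characters creates one node.

2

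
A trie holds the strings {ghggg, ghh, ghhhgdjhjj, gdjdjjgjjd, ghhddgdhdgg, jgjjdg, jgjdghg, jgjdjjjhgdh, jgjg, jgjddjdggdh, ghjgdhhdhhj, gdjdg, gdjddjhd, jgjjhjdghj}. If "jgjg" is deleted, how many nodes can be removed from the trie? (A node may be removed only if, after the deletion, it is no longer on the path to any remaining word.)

1

Walk "jgjg" from the leaf back toward the root, removing each node that no remaining word uses.
The suffix "g" (1 node) is used only by "jgjg"; the node for "jgj" still has the child "j", so pruning stops there.
Nodes removed: 1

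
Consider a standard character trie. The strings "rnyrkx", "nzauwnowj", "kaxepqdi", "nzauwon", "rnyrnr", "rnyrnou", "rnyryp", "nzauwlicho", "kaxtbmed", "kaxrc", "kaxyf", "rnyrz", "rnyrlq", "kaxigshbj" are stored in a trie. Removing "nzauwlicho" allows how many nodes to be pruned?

Walk "nzauwlicho" from the leaf back toward the root, removing each node that no remaining word uses.
The suffix "licho" (5 nodes) is used only by "nzauwlicho"; the node for "nzauw" still has the child "n", so pruning stops there.
Nodes removed: 5

5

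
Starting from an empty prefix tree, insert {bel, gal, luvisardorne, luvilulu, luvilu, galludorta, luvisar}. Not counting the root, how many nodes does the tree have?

Trie structure (* marks end of a word):
(root)
├─ b
│  └─ e
│     └─ l *
├─ g
│  └─ a
│     └─ l *
│        └─ l
│           └─ u
│              └─ d
│                 └─ o
│                    └─ r
│                       └─ t
│                          └─ a *
└─ l
   └─ u
      └─ v
         └─ i
            ├─ l
            │  └─ u *
            │     └─ l
            │        └─ u *
            └─ s
               └─ a
                  └─ r *
                     └─ d
                        └─ o
                           └─ r
                              └─ n
                                 └─ e *
Counting every labelled node above: 29.

29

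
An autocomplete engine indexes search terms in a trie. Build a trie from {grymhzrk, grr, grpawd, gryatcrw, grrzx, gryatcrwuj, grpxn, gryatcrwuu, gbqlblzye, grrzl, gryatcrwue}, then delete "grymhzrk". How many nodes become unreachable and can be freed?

After clearing the end-marker at "grymhzrk", prune upward until reaching a node still needed by another word.
The suffix "mhzrk" (5 nodes) is used only by "grymhzrk"; the node for "gry" still has the child "a", so pruning stops there.
Nodes removed: 5

5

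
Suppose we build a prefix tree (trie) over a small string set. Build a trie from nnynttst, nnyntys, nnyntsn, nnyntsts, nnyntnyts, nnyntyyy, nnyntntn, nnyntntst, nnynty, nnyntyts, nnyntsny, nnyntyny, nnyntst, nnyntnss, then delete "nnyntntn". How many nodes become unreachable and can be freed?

A node on "nnyntntn"'s path can go only if nothing else ends at it or branches off below it.
The suffix "n" (1 node) is used only by "nnyntntn"; the node for "nnyntnt" still has the child "s", so pruning stops there.
Nodes removed: 1

1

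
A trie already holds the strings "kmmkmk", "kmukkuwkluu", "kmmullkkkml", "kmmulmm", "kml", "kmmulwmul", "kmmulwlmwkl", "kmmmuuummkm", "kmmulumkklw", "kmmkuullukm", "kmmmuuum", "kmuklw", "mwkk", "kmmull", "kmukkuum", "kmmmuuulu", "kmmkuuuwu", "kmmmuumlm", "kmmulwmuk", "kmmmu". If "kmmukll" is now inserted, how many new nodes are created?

"kmmu" is already a path in the trie; the remaining "kll" must be added.
Each of the 3 remaining characters creates one node.

3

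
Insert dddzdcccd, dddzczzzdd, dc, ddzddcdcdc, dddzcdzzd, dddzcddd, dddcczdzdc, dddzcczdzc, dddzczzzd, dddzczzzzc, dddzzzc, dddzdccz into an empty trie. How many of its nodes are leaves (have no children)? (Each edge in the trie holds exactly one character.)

Leaves are exactly the stored words that no other stored word extends.
Those words: "dc", "dddcczdzdc", "dddzcczdzc", "dddzcddd", "dddzcdzzd", "dddzczzzdd", "dddzczzzzc", "dddzdcccd", "dddzdccz", "dddzzzc", "ddzddcdcdc"
Leaf count: 11

11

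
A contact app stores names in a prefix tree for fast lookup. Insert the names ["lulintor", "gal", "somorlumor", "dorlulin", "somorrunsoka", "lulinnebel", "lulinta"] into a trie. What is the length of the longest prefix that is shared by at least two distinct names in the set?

Look for the deepest trie node that still has at least two words in its subtree.
e.g. "lulinta" and "lulintor" share the prefix "lulint" of length 6; no pair shares a longer one.
Longest shared-prefix length: 6

6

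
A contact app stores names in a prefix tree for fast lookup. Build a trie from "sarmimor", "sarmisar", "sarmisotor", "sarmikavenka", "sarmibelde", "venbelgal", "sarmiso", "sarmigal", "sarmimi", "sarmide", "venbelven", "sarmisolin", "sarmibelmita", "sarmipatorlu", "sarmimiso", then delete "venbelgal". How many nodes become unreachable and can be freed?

3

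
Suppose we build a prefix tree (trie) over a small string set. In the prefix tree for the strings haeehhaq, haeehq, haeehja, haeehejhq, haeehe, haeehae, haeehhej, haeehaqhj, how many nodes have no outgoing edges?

A leaf is a node with no children — equivalently, the end of a word that is not a proper prefix of any other stored word.
Those words: "haeehae", "haeehaqhj", "haeehejhq", "haeehhaq", "haeehhej", "haeehja", "haeehq"
Leaf count: 7

7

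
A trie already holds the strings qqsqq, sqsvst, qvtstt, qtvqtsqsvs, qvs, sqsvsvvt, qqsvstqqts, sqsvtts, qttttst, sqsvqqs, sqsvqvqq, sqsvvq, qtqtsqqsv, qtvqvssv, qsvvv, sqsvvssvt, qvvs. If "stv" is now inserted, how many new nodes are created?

2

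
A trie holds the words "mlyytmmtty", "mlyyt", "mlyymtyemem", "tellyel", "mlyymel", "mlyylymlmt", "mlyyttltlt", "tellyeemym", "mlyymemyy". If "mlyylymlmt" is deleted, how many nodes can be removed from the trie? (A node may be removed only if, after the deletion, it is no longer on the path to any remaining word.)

Walk "mlyylymlmt" from the leaf back toward the root, removing each node that no remaining word uses.
The suffix "lymlmt" (6 nodes) is used only by "mlyylymlmt"; the node for "mlyy" still has the child "t", so pruning stops there.
Nodes removed: 6

6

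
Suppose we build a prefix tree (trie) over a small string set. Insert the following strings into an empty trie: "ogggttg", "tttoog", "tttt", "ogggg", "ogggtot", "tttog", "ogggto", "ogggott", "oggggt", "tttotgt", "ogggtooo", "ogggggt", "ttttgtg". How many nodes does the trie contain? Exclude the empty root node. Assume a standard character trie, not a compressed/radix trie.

Count nodes per top-level branch (shared prefixes stored once):
  'o'-branch (ogggg, ogggggt, oggggt, ogggott, ogggto, ogggtooo, ogggtot, ogggttg): 18 nodes
  't'-branch (tttog, tttoog, tttotgt, tttt, ttttgtg): 14 nodes
Sum: 32

32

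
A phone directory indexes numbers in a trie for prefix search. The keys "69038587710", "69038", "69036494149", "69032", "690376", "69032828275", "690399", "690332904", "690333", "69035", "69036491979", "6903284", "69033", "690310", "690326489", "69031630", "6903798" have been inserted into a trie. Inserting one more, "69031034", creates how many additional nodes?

"690310" is already a path in the trie; the remaining "34" must be added.
Each of the 2 remaining characters creates one node.

2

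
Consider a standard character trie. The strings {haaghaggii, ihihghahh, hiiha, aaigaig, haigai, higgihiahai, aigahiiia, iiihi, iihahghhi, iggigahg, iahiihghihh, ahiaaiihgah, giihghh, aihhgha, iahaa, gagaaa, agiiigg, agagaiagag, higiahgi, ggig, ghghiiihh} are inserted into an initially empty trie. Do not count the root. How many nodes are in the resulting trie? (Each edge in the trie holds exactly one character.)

138

Trace insertions, counting only characters that open a new branch:
  "haaghaggii" → 10 new (h, a, a, g, h, a, g, g, i, i)
  "ihihghahh" → 9 new (i, h, i, h, g, h, a, h, h)
  "hiiha" → prefix "h" already present; 4 new (i, i, h, a)
  "aaigaig" → 7 new (a, a, i, g, a, i, g)
  "haigai" → prefix "ha" already present; 4 new (i, g, a, i)
  "higgihiahai" → prefix "hi" already present; 9 new (g, g, i, h, i, a, h, a, i)
  "aigahiiia" → prefix "a" already present; 8 new (i, g, a, h, i, i, i, a)
  "iiihi" → prefix "i" already present; 4 new (i, i, h, i)
  "iihahghhi" → prefix "ii" already present; 7 new (h, a, h, g, h, h, i)
  "iggigahg" → prefix "i" already present; 7 new (g, g, i, g, a, h, g)
  "iahiihghihh" → prefix "i" already present; 10 new (a, h, i, i, h, g, h, i, h, h)
  "ahiaaiihgah" → prefix "a" already present; 10 new (h, i, a, a, i, i, h, g, a, h)
  "giihghh" → 7 new (g, i, i, h, g, h, h)
  "aihhgha" → prefix "ai" already present; 5 new (h, h, g, h, a)
  "iahaa" → prefix "iah" already present; 2 new (a, a)
  "gagaaa" → prefix "g" already present; 5 new (a, g, a, a, a)
  "agiiigg" → prefix "a" already present; 6 new (g, i, i, i, g, g)
  "agagaiagag" → prefix "ag" already present; 8 new (a, g, a, i, a, g, a, g)
  "higiahgi" → prefix "hig" already present; 5 new (i, a, h, g, i)
  "ggig" → prefix "g" already present; 3 new (g, i, g)
  "ghghiiihh" → prefix "g" already present; 8 new (h, g, h, i, i, i, h, h)
Total nodes = 10 + 9 + 4 + 7 + 4 + 9 + 8 + 4 + 7 + 7 + 10 + 10 + 7 + 5 + 2 + 5 + 6 + 8 + 5 + 3 + 8 = 138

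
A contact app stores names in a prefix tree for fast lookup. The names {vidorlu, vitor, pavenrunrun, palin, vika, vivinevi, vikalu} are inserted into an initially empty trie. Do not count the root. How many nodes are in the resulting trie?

34

Trie structure (* marks end of a word):
(root)
├─ p
│  └─ a
│     ├─ l
│     │  └─ i
│     │     └─ n *
│     └─ v
│        └─ e
│           └─ n
│              └─ r
│                 └─ u
│                    └─ n
│                       └─ r
│                          └─ u
│                             └─ n *
└─ v
   └─ i
      ├─ d
      │  └─ o
      │     └─ r
      │        └─ l
      │           └─ u *
      ├─ k
      │  └─ a *
      │     └─ l
      │        └─ u *
      ├─ t
      │  └─ o
      │     └─ r *
      └─ v
         └─ i
            └─ n
               └─ e
                  └─ v
                     └─ i *
Counting every labelled node above: 34.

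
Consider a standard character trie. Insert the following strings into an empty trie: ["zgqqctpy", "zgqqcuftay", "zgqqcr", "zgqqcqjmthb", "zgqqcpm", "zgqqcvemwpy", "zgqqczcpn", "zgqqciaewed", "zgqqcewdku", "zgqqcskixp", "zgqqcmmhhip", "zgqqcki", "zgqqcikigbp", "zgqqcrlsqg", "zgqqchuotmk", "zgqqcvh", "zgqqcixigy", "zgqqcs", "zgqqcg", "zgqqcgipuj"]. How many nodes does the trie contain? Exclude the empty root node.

Insert word by word; a character creates a node only if that edge doesn't already exist:
  "zgqqctpy" → 8 new (z, g, q, q, c, t, p, y)
  "zgqqcuftay" → prefix "zgqqc" already present; 5 new (u, f, t, a, y)
  "zgqqcr" → prefix "zgqqc" already present; 1 new (r)
  "zgqqcqjmthb" → prefix "zgqqc" already present; 6 new (q, j, m, t, h, b)
  "zgqqcpm" → prefix "zgqqc" already present; 2 new (p, m)
  "zgqqcvemwpy" → prefix "zgqqc" already present; 6 new (v, e, m, w, p, y)
  "zgqqczcpn" → prefix "zgqqc" already present; 4 new (z, c, p, n)
  "zgqqciaewed" → prefix "zgqqc" already present; 6 new (i, a, e, w, e, d)
  "zgqqcewdku" → prefix "zgqqc" already present; 5 new (e, w, d, k, u)
  "zgqqcskixp" → prefix "zgqqc" already present; 5 new (s, k, i, x, p)
  "zgqqcmmhhip" → prefix "zgqqc" already present; 6 new (m, m, h, h, i, p)
  "zgqqcki" → prefix "zgqqc" already present; 2 new (k, i)
  "zgqqcikigbp" → prefix "zgqqci" already present; 5 new (k, i, g, b, p)
  "zgqqcrlsqg" → prefix "zgqqcr" already present; 4 new (l, s, q, g)
  "zgqqchuotmk" → prefix "zgqqc" already present; 6 new (h, u, o, t, m, k)
  "zgqqcvh" → prefix "zgqqcv" already present; 1 new (h)
  "zgqqcixigy" → prefix "zgqqci" already present; 4 new (x, i, g, y)
  "zgqqcs" → prefix "zgqqcs" already present; 0 new (none)
  "zgqqcg" → prefix "zgqqc" already present; 1 new (g)
  "zgqqcgipuj" → prefix "zgqqcg" already present; 4 new (i, p, u, j)
Total nodes = 8 + 5 + 1 + 6 + 2 + 6 + 4 + 6 + 5 + 5 + 6 + 2 + 5 + 4 + 6 + 1 + 4 + 0 + 1 + 4 = 81

81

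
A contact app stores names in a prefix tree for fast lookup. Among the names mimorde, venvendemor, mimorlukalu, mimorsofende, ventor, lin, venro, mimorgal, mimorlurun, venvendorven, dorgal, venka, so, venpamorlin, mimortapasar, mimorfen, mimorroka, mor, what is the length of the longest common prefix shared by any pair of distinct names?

The deepest shared node is where two words last agree before diverging.
"mimorlukalu" and "mimorlurun" agree on "mimorlu" (7 characters) before diverging; nothing deeper is shared.
Longest shared-prefix length: 7

7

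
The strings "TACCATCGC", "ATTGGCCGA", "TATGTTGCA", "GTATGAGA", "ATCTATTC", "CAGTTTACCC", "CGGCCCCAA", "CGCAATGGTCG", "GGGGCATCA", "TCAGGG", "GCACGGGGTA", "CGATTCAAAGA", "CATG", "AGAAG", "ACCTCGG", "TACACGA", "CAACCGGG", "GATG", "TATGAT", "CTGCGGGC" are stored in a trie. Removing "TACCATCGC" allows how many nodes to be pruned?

6

After clearing the end-marker at "TACCATCGC", prune upward until reaching a node still needed by another word.
The suffix "CATCGC" (6 nodes) is used only by "TACCATCGC"; the node for "TAC" still has the child "A", so pruning stops there.
Nodes removed: 6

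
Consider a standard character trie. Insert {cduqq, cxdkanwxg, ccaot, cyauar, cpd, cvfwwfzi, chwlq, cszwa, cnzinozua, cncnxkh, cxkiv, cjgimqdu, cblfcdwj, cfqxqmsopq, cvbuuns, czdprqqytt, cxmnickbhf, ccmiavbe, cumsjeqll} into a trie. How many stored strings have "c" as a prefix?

19

Walk to "c"; the words in its subtree are exactly those with that prefix.
Matches: "cblfcdwj", "ccaot", "ccmiavbe", "cduqq", "cfqxqmsopq", "chwlq", "cjgimqdu", "cncnxkh", "cnzinozua", "cpd", "cszwa", "cumsjeqll", "cvbuuns", "cvfwwfzi", "cxdkanwxg", "cxkiv", "cxmnickbhf", "cyauar", "czdprqqytt"
Count: 19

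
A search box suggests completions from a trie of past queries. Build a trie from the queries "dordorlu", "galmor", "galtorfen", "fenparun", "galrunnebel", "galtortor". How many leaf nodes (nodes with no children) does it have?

6

A leaf is a node with no children — equivalently, the end of a word that is not a proper prefix of any other stored word.
Those words: "dordorlu", "fenparun", "galmor", "galrunnebel", "galtorfen", "galtortor"
Leaf count: 6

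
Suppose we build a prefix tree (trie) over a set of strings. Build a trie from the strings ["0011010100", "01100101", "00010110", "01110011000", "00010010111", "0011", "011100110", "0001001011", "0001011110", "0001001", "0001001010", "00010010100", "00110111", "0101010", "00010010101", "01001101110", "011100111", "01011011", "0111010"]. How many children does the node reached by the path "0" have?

2

Follow the path "0" to its node, then look at its outgoing edges.
Distinct next characters after "0": 0, 1.
That node has 2 child edges.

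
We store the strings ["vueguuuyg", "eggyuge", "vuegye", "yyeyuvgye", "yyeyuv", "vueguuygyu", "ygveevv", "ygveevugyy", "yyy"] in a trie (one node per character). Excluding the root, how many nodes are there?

Insert word by word; a character creates a node only if that edge doesn't already exist:
  "vueguuuyg" → 9 new (v, u, e, g, u, u, u, y, g)
  "eggyuge" → 7 new (e, g, g, y, u, g, e)
  "vuegye" → prefix "vueg" already present; 2 new (y, e)
  "yyeyuvgye" → 9 new (y, y, e, y, u, v, g, y, e)
  "yyeyuv" → prefix "yyeyuv" already present; 0 new (none)
  "vueguuygyu" → prefix "vueguu" already present; 4 new (y, g, y, u)
  "ygveevv" → prefix "y" already present; 6 new (g, v, e, e, v, v)
  "ygveevugyy" → prefix "ygveev" already present; 4 new (u, g, y, y)
  "yyy" → prefix "yy" already present; 1 new (y)
Total nodes = 9 + 7 + 2 + 9 + 0 + 4 + 6 + 4 + 1 = 42

42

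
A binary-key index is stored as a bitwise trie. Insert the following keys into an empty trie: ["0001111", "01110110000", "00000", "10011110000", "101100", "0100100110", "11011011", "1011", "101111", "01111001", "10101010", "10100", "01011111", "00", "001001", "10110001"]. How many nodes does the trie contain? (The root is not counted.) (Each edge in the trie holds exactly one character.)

Insert word by word; a character creates a node only if that edge doesn't already exist:
  "0001111" → 7 new (0, 0, 0, 1, 1, 1, 1)
  "01110110000" → prefix "0" already present; 10 new (1, 1, 1, 0, 1, 1, 0, 0, 0, 0)
  "00000" → prefix "000" already present; 2 new (0, 0)
  "10011110000" → 11 new (1, 0, 0, 1, 1, 1, 1, 0, 0, 0, 0)
  "101100" → prefix "10" already present; 4 new (1, 1, 0, 0)
  "0100100110" → prefix "01" already present; 8 new (0, 0, 1, 0, 0, 1, 1, 0)
  "11011011" → prefix "1" already present; 7 new (1, 0, 1, 1, 0, 1, 1)
  "1011" → prefix "1011" already present; 0 new (none)
  "101111" → prefix "1011" already present; 2 new (1, 1)
  "01111001" → prefix "0111" already present; 4 new (1, 0, 0, 1)
  "10101010" → prefix "101" already present; 5 new (0, 1, 0, 1, 0)
  "10100" → prefix "1010" already present; 1 new (0)
  "01011111" → prefix "010" already present; 5 new (1, 1, 1, 1, 1)
  "00" → prefix "00" already present; 0 new (none)
  "001001" → prefix "00" already present; 4 new (1, 0, 0, 1)
  "10110001" → prefix "101100" already present; 2 new (0, 1)
Total nodes = 7 + 10 + 2 + 11 + 4 + 8 + 7 + 0 + 2 + 4 + 5 + 1 + 5 + 0 + 4 + 2 = 72

72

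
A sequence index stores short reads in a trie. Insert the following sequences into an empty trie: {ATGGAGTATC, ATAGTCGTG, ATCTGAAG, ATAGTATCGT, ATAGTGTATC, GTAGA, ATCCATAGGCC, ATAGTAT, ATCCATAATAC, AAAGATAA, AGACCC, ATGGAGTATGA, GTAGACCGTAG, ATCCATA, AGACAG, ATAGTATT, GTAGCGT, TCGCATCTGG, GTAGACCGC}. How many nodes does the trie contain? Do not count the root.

87

For each word, the new-node count is its length minus the longest prefix already in the trie:
  "ATGGAGTATC" → 10 new (A, T, G, G, A, G, T, A, T, C)
  "ATAGTCGTG" → prefix "AT" already present; 7 new (A, G, T, C, G, T, G)
  "ATCTGAAG" → prefix "AT" already present; 6 new (C, T, G, A, A, G)
  "ATAGTATCGT" → prefix "ATAGT" already present; 5 new (A, T, C, G, T)
  "ATAGTGTATC" → prefix "ATAGT" already present; 5 new (G, T, A, T, C)
  "GTAGA" → 5 new (G, T, A, G, A)
  "ATCCATAGGCC" → prefix "ATC" already present; 8 new (C, A, T, A, G, G, C, C)
  "ATAGTAT" → prefix "ATAGTAT" already present; 0 new (none)
  "ATCCATAATAC" → prefix "ATCCATA" already present; 4 new (A, T, A, C)
  "AAAGATAA" → prefix "A" already present; 7 new (A, A, G, A, T, A, A)
  "AGACCC" → prefix "A" already present; 5 new (G, A, C, C, C)
  "ATGGAGTATGA" → prefix "ATGGAGTAT" already present; 2 new (G, A)
  "GTAGACCGTAG" → prefix "GTAGA" already present; 6 new (C, C, G, T, A, G)
  "ATCCATA" → prefix "ATCCATA" already present; 0 new (none)
  "AGACAG" → prefix "AGAC" already present; 2 new (A, G)
  "ATAGTATT" → prefix "ATAGTAT" already present; 1 new (T)
  "GTAGCGT" → prefix "GTAG" already present; 3 new (C, G, T)
  "TCGCATCTGG" → 10 new (T, C, G, C, A, T, C, T, G, G)
  "GTAGACCGC" → prefix "GTAGACCG" already present; 1 new (C)
Total nodes = 10 + 7 + 6 + 5 + 5 + 5 + 8 + 0 + 4 + 7 + 5 + 2 + 6 + 0 + 2 + 1 + 3 + 10 + 1 = 87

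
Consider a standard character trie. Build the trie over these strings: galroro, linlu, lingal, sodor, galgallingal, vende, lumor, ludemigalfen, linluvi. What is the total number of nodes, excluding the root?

50

Count nodes per top-level branch (shared prefixes stored once):
  'g'-branch (galgallingal, galroro): 16 nodes
  'l'-branch (lingal, linlu, linluvi, ludemigalfen, lumor): 24 nodes
  's'-branch (sodor): 5 nodes
  'v'-branch (vende): 5 nodes
Sum: 50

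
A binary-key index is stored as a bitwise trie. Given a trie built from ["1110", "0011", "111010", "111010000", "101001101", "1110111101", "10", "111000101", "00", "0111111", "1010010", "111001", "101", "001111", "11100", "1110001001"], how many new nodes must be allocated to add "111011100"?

The longest prefix of "111011100" already in the trie is "1110111" (length 7).
Each of the 2 remaining characters creates one node.

2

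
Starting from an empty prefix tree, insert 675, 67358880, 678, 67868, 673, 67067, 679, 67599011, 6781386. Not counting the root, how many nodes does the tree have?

Trie structure (* marks end of a word):
(root)
└─ 6
   └─ 7
      ├─ 0
      │  └─ 6
      │     └─ 7 *
      ├─ 3 *
      │  └─ 5
      │     └─ 8
      │        └─ 8
      │           └─ 8
      │              └─ 0 *
      ├─ 5 *
      │  └─ 9
      │     └─ 9
      │        └─ 0
      │           └─ 1
      │              └─ 1 *
      ├─ 8 *
      │  ├─ 1
      │  │  └─ 3
      │  │     └─ 8
      │  │        └─ 6 *
      │  └─ 6
      │     └─ 8 *
      └─ 9 *
Counting every labelled node above: 25.

25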